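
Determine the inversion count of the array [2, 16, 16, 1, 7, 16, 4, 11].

Finding inversions in [2, 16, 16, 1, 7, 16, 4, 11]:

(0, 3): arr[0]=2 > arr[3]=1
(1, 3): arr[1]=16 > arr[3]=1
(1, 4): arr[1]=16 > arr[4]=7
(1, 6): arr[1]=16 > arr[6]=4
(1, 7): arr[1]=16 > arr[7]=11
(2, 3): arr[2]=16 > arr[3]=1
(2, 4): arr[2]=16 > arr[4]=7
(2, 6): arr[2]=16 > arr[6]=4
(2, 7): arr[2]=16 > arr[7]=11
(4, 6): arr[4]=7 > arr[6]=4
(5, 6): arr[5]=16 > arr[6]=4
(5, 7): arr[5]=16 > arr[7]=11

Total inversions: 12

The array has 12 inversion(s): (0,3), (1,3), (1,4), (1,6), (1,7), (2,3), (2,4), (2,6), (2,7), (4,6), (5,6), (5,7). Each pair (i,j) satisfies i < j and arr[i] > arr[j].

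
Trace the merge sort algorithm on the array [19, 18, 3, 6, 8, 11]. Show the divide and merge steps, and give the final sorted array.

Merge sort trace:

Split: [19, 18, 3, 6, 8, 11] -> [19, 18, 3] and [6, 8, 11]
  Split: [19, 18, 3] -> [19] and [18, 3]
    Split: [18, 3] -> [18] and [3]
    Merge: [18] + [3] -> [3, 18]
  Merge: [19] + [3, 18] -> [3, 18, 19]
  Split: [6, 8, 11] -> [6] and [8, 11]
    Split: [8, 11] -> [8] and [11]
    Merge: [8] + [11] -> [8, 11]
  Merge: [6] + [8, 11] -> [6, 8, 11]
Merge: [3, 18, 19] + [6, 8, 11] -> [3, 6, 8, 11, 18, 19]

Final sorted array: [3, 6, 8, 11, 18, 19]

The merge sort proceeds by recursively splitting the array and merging sorted halves.
After all merges, the sorted array is [3, 6, 8, 11, 18, 19].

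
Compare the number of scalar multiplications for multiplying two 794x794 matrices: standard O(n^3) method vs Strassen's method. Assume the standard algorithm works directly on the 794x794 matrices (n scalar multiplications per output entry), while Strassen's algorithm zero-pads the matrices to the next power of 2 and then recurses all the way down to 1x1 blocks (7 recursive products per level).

Matrix multiplication for 794x794 matrices:

Strassen's algorithm requires power-of-2 dimensions. Pad 794x794 to 1024x1024 (next power of 2).

Standard algorithm: 794^3 = 500566184 multiplications
Strassen's algorithm: 7^(log2(1024)) = 7^10 = 282475249 multiplications
Savings: 500566184 - 282475249 = 218090935 multiplications

Standard: 500566184 multiplications (794^3). Strassen: 282475249 multiplications (7^10, after padding to 1024x1024). Strassen reduces 8 recursive multiplications to 7 at each level.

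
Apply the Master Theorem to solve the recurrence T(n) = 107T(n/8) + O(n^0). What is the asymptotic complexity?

Master Theorem for T(n) = 107T(n/8) + O(n^0):

a = 107, b = 8, c = 0
log_b(a) = log_8(107) = 2.2472

Case 1: c = 0 < log_8(107) = 2.2472
T(n) = O(n^(log_8 107))

For T(n) = 107T(n/8) + O(n^0): log_8(107) = 2.2472. This is Case 1 of the Master Theorem (c < log_b(a), work dominated by leaves), giving O(n^(log_8 107)).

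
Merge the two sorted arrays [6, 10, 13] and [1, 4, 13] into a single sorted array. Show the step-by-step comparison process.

Merging process:

Compare 6 vs 1: take 1 from right. Merged: [1]
Compare 6 vs 4: take 4 from right. Merged: [1, 4]
Compare 6 vs 13: take 6 from left. Merged: [1, 4, 6]
Compare 10 vs 13: take 10 from left. Merged: [1, 4, 6, 10]
Compare 13 vs 13: take 13 from left. Merged: [1, 4, 6, 10, 13]
Append remaining from right: [13]. Merged: [1, 4, 6, 10, 13, 13]

Final merged array: [1, 4, 6, 10, 13, 13]
Total comparisons: 5

The merged array is [1, 4, 6, 10, 13, 13], requiring 5 comparisons. The merge step runs in O(n) time where n is the total number of elements.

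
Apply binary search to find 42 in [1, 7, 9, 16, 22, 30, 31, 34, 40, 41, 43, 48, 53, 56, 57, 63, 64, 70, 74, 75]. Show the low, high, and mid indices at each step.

Binary search for 42 in [1, 7, 9, 16, 22, 30, 31, 34, 40, 41, 43, 48, 53, 56, 57, 63, 64, 70, 74, 75]:

lo=0, hi=19, mid=9, arr[mid]=41 -> 41 < 42, search right half
lo=10, hi=19, mid=14, arr[mid]=57 -> 57 > 42, search left half
lo=10, hi=13, mid=11, arr[mid]=48 -> 48 > 42, search left half
lo=10, hi=10, mid=10, arr[mid]=43 -> 43 > 42, search left half
lo=10 > hi=9, target 42 not found

Binary search determines that 42 is not in the array after 4 comparisons. The search space was exhausted without finding the target.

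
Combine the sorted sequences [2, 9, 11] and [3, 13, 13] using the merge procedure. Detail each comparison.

Merging process:

Compare 2 vs 3: take 2 from left. Merged: [2]
Compare 9 vs 3: take 3 from right. Merged: [2, 3]
Compare 9 vs 13: take 9 from left. Merged: [2, 3, 9]
Compare 11 vs 13: take 11 from left. Merged: [2, 3, 9, 11]
Append remaining from right: [13, 13]. Merged: [2, 3, 9, 11, 13, 13]

Final merged array: [2, 3, 9, 11, 13, 13]
Total comparisons: 4

The merged array is [2, 3, 9, 11, 13, 13], requiring 4 comparisons. The merge step runs in O(n) time where n is the total number of elements.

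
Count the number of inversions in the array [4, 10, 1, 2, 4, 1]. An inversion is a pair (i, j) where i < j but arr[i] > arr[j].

Finding inversions in [4, 10, 1, 2, 4, 1]:

(0, 2): arr[0]=4 > arr[2]=1
(0, 3): arr[0]=4 > arr[3]=2
(0, 5): arr[0]=4 > arr[5]=1
(1, 2): arr[1]=10 > arr[2]=1
(1, 3): arr[1]=10 > arr[3]=2
(1, 4): arr[1]=10 > arr[4]=4
(1, 5): arr[1]=10 > arr[5]=1
(3, 5): arr[3]=2 > arr[5]=1
(4, 5): arr[4]=4 > arr[5]=1

Total inversions: 9

The array has 9 inversion(s): (0,2), (0,3), (0,5), (1,2), (1,3), (1,4), (1,5), (3,5), (4,5). Each pair (i,j) satisfies i < j and arr[i] > arr[j].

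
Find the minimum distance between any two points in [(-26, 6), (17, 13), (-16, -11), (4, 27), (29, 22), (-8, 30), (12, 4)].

Computing all pairwise distances among 7 points:

d((-26, 6), (17, 13)) = 43.566
d((-26, 6), (-16, -11)) = 19.7231
d((-26, 6), (4, 27)) = 36.6197
d((-26, 6), (29, 22)) = 57.28
d((-26, 6), (-8, 30)) = 30.0
d((-26, 6), (12, 4)) = 38.0526
d((17, 13), (-16, -11)) = 40.8044
d((17, 13), (4, 27)) = 19.105
d((17, 13), (29, 22)) = 15.0
d((17, 13), (-8, 30)) = 30.2324
d((17, 13), (12, 4)) = 10.2956 <-- minimum
d((-16, -11), (4, 27)) = 42.9418
d((-16, -11), (29, 22)) = 55.8032
d((-16, -11), (-8, 30)) = 41.7732
d((-16, -11), (12, 4)) = 31.7648
d((4, 27), (29, 22)) = 25.4951
d((4, 27), (-8, 30)) = 12.3693
d((4, 27), (12, 4)) = 24.3516
d((29, 22), (-8, 30)) = 37.855
d((29, 22), (12, 4)) = 24.7588
d((-8, 30), (12, 4)) = 32.8024

Closest pair: (17, 13) and (12, 4) with distance 10.2956

The closest pair is (17, 13) and (12, 4) with Euclidean distance 10.2956. For 7 points, brute-force pairwise comparison is shown above. For large n, the divide-and-conquer algorithm (sort by x, recurse on halves, check the dividing strip) achieves O(n log n).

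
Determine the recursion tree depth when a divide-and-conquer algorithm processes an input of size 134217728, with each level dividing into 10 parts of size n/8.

For divide and conquer with division factor 8:

Problem sizes at each level:
Level 0: 134217728
Level 1: 16777216
Level 2: 2097152
Level 3: 262144
Level 4: 32768
Level 5: 4096
Level 6: 512
Level 7: 64
Level 8: 8
Level 9: 1

The root is level 0 and the size-1 base case is level 9 (the tree spans levels 0 through 9, i.e. 10 levels counting the root), so the depth is the number of divisions: log_8(134217728) = 9

The recursion tree depth is log_8(134217728) = 9. At each level, the problem size is divided by 8, so it takes 9 divisions to reduce to a base case of size 1. The algorithm makes 10 recursive calls at each level.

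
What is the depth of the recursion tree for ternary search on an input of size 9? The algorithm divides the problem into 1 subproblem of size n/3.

For divide and conquer with division factor 3:

Problem sizes at each level:
Level 0: 9
Level 1: 3
Level 2: 1

The root is level 0 and the size-1 base case is level 2 (the tree spans levels 0 through 2, i.e. 3 levels counting the root), so the depth is the number of divisions: log_3(9) = 2

The recursion tree depth is log_3(9) = 2. At each level, the problem size is divided by 3, so it takes 2 divisions to reduce to a base case of size 1. The algorithm makes 1 recursive call at each level.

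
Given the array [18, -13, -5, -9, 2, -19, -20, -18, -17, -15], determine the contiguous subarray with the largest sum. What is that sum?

Using Kadane's algorithm on [18, -13, -5, -9, 2, -19, -20, -18, -17, -15]:

Scanning through the array:
Position 1 (value -13): max_ending_here = 5, max_so_far = 18
Position 2 (value -5): max_ending_here = 0, max_so_far = 18
Position 3 (value -9): max_ending_here = -9, max_so_far = 18
Position 4 (value 2): max_ending_here = 2, max_so_far = 18
Position 5 (value -19): max_ending_here = -17, max_so_far = 18
Position 6 (value -20): max_ending_here = -20, max_so_far = 18
Position 7 (value -18): max_ending_here = -18, max_so_far = 18
Position 8 (value -17): max_ending_here = -17, max_so_far = 18
Position 9 (value -15): max_ending_here = -15, max_so_far = 18

Maximum subarray: [18]
Maximum sum: 18

The maximum subarray is [18] with sum 18. This subarray runs from index 0 to index 0.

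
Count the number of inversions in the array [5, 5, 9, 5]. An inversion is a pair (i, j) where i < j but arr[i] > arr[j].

Finding inversions in [5, 5, 9, 5]:

(2, 3): arr[2]=9 > arr[3]=5

Total inversions: 1

The array has 1 inversion(s): (2,3). Each pair (i,j) satisfies i < j and arr[i] > arr[j].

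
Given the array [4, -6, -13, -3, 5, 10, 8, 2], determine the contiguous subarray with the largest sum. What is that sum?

Using Kadane's algorithm on [4, -6, -13, -3, 5, 10, 8, 2]:

Scanning through the array:
Position 1 (value -6): max_ending_here = -2, max_so_far = 4
Position 2 (value -13): max_ending_here = -13, max_so_far = 4
Position 3 (value -3): max_ending_here = -3, max_so_far = 4
Position 4 (value 5): max_ending_here = 5, max_so_far = 5
Position 5 (value 10): max_ending_here = 15, max_so_far = 15
Position 6 (value 8): max_ending_here = 23, max_so_far = 23
Position 7 (value 2): max_ending_here = 25, max_so_far = 25

Maximum subarray: [5, 10, 8, 2]
Maximum sum: 25

The maximum subarray is [5, 10, 8, 2] with sum 25. This subarray runs from index 4 to index 7.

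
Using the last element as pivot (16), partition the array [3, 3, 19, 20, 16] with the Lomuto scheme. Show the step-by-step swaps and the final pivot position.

Lomuto partition with pivot = 16:

Initial array: [3, 3, 19, 20, 16]

arr[0]=3 <= 16: swap with position 0, array becomes [3, 3, 19, 20, 16]
arr[1]=3 <= 16: swap with position 1, array becomes [3, 3, 19, 20, 16]
arr[2]=19 > 16: no swap
arr[3]=20 > 16: no swap

Place pivot at position 2: [3, 3, 16, 20, 19]
Pivot position: 2

After partitioning with pivot 16, the array becomes [3, 3, 16, 20, 19]. The pivot is placed at index 2. All elements to the left of the pivot are <= 16, and all elements to the right are > 16.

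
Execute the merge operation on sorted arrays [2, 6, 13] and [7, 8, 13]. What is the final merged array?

Merging process:

Compare 2 vs 7: take 2 from left. Merged: [2]
Compare 6 vs 7: take 6 from left. Merged: [2, 6]
Compare 13 vs 7: take 7 from right. Merged: [2, 6, 7]
Compare 13 vs 8: take 8 from right. Merged: [2, 6, 7, 8]
Compare 13 vs 13: take 13 from left. Merged: [2, 6, 7, 8, 13]
Append remaining from right: [13]. Merged: [2, 6, 7, 8, 13, 13]

Final merged array: [2, 6, 7, 8, 13, 13]
Total comparisons: 5

The merged array is [2, 6, 7, 8, 13, 13], requiring 5 comparisons. The merge step runs in O(n) time where n is the total number of elements.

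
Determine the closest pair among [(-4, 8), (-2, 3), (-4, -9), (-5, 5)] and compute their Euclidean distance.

Computing all pairwise distances among 4 points:

d((-4, 8), (-2, 3)) = 5.3852
d((-4, 8), (-4, -9)) = 17.0
d((-4, 8), (-5, 5)) = 3.1623 <-- minimum
d((-2, 3), (-4, -9)) = 12.1655
d((-2, 3), (-5, 5)) = 3.6056
d((-4, -9), (-5, 5)) = 14.0357

Closest pair: (-4, 8) and (-5, 5) with distance 3.1623

The closest pair is (-4, 8) and (-5, 5) with Euclidean distance 3.1623. For 4 points, brute-force pairwise comparison is shown above. For large n, the divide-and-conquer algorithm (sort by x, recurse on halves, check the dividing strip) achieves O(n log n).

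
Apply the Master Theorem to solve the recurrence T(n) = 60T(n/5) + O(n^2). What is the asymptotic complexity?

Master Theorem for T(n) = 60T(n/5) + O(n^2):

a = 60, b = 5, c = 2
log_b(a) = log_5(60) = 2.5440

Case 1: c = 2 < log_5(60) = 2.5440
T(n) = O(n^(log_5 60))

For T(n) = 60T(n/5) + O(n^2): log_5(60) = 2.5440. This is Case 1 of the Master Theorem (c < log_b(a), work dominated by leaves), giving O(n^(log_5 60)).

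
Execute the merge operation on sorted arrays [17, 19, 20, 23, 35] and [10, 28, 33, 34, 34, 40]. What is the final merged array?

Merging process:

Compare 17 vs 10: take 10 from right. Merged: [10]
Compare 17 vs 28: take 17 from left. Merged: [10, 17]
Compare 19 vs 28: take 19 from left. Merged: [10, 17, 19]
Compare 20 vs 28: take 20 from left. Merged: [10, 17, 19, 20]
Compare 23 vs 28: take 23 from left. Merged: [10, 17, 19, 20, 23]
Compare 35 vs 28: take 28 from right. Merged: [10, 17, 19, 20, 23, 28]
Compare 35 vs 33: take 33 from right. Merged: [10, 17, 19, 20, 23, 28, 33]
Compare 35 vs 34: take 34 from right. Merged: [10, 17, 19, 20, 23, 28, 33, 34]
Compare 35 vs 34: take 34 from right. Merged: [10, 17, 19, 20, 23, 28, 33, 34, 34]
Compare 35 vs 40: take 35 from left. Merged: [10, 17, 19, 20, 23, 28, 33, 34, 34, 35]
Append remaining from right: [40]. Merged: [10, 17, 19, 20, 23, 28, 33, 34, 34, 35, 40]

Final merged array: [10, 17, 19, 20, 23, 28, 33, 34, 34, 35, 40]
Total comparisons: 10

The merged array is [10, 17, 19, 20, 23, 28, 33, 34, 34, 35, 40], requiring 10 comparisons. The merge step runs in O(n) time where n is the total number of elements.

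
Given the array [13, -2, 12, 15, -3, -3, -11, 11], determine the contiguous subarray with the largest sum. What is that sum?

Using Kadane's algorithm on [13, -2, 12, 15, -3, -3, -11, 11]:

Scanning through the array:
Position 1 (value -2): max_ending_here = 11, max_so_far = 13
Position 2 (value 12): max_ending_here = 23, max_so_far = 23
Position 3 (value 15): max_ending_here = 38, max_so_far = 38
Position 4 (value -3): max_ending_here = 35, max_so_far = 38
Position 5 (value -3): max_ending_here = 32, max_so_far = 38
Position 6 (value -11): max_ending_here = 21, max_so_far = 38
Position 7 (value 11): max_ending_here = 32, max_so_far = 38

Maximum subarray: [13, -2, 12, 15]
Maximum sum: 38

The maximum subarray is [13, -2, 12, 15] with sum 38. This subarray runs from index 0 to index 3.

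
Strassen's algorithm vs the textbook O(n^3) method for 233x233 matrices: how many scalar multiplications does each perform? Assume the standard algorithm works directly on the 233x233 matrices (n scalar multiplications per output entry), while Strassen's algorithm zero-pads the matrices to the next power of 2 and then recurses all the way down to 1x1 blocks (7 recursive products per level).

Matrix multiplication for 233x233 matrices:

Strassen's algorithm requires power-of-2 dimensions. Pad 233x233 to 256x256 (next power of 2).

Standard algorithm: 233^3 = 12649337 multiplications
Strassen's algorithm: 7^(log2(256)) = 7^8 = 5764801 multiplications
Savings: 12649337 - 5764801 = 6884536 multiplications

Standard: 12649337 multiplications (233^3). Strassen: 5764801 multiplications (7^8, after padding to 256x256). Strassen reduces 8 recursive multiplications to 7 at each level.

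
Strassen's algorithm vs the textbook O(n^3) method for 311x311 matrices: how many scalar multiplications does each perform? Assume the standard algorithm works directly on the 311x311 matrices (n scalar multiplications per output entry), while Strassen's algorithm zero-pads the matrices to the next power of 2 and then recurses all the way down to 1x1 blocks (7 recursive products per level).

Matrix multiplication for 311x311 matrices:

Strassen's algorithm requires power-of-2 dimensions. Pad 311x311 to 512x512 (next power of 2).

Standard algorithm: 311^3 = 30080231 multiplications
Strassen's algorithm: 7^(log2(512)) = 7^9 = 40353607 multiplications
Difference: 30080231 - 40353607 = -10273376 (Strassen uses MORE here due to padding overhead — for small or just-over-power-of-2 n, padding can outweigh the per-level savings)

Standard: 30080231 multiplications (311^3). Strassen: 40353607 multiplications (7^9, after padding to 512x512). Strassen reduces 8 recursive multiplications to 7 at each level.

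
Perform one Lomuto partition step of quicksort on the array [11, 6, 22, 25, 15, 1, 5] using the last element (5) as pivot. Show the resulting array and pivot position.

Lomuto partition with pivot = 5:

Initial array: [11, 6, 22, 25, 15, 1, 5]

arr[0]=11 > 5: no swap
arr[1]=6 > 5: no swap
arr[2]=22 > 5: no swap
arr[3]=25 > 5: no swap
arr[4]=15 > 5: no swap
arr[5]=1 <= 5: swap with position 0, array becomes [1, 6, 22, 25, 15, 11, 5]

Place pivot at position 1: [1, 5, 22, 25, 15, 11, 6]
Pivot position: 1

After partitioning with pivot 5, the array becomes [1, 5, 22, 25, 15, 11, 6]. The pivot is placed at index 1. All elements to the left of the pivot are <= 5, and all elements to the right are > 5.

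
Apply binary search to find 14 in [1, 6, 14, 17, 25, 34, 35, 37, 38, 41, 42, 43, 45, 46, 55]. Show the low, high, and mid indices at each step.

Binary search for 14 in [1, 6, 14, 17, 25, 34, 35, 37, 38, 41, 42, 43, 45, 46, 55]:

lo=0, hi=14, mid=7, arr[mid]=37 -> 37 > 14, search left half
lo=0, hi=6, mid=3, arr[mid]=17 -> 17 > 14, search left half
lo=0, hi=2, mid=1, arr[mid]=6 -> 6 < 14, search right half
lo=2, hi=2, mid=2, arr[mid]=14 -> Found target at index 2!

Binary search finds 14 at index 2 after 4 comparisons. The search repeatedly halves the search space by comparing with the middle element.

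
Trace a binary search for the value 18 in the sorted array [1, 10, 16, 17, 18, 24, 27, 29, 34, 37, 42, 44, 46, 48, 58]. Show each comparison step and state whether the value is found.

Binary search for 18 in [1, 10, 16, 17, 18, 24, 27, 29, 34, 37, 42, 44, 46, 48, 58]:

lo=0, hi=14, mid=7, arr[mid]=29 -> 29 > 18, search left half
lo=0, hi=6, mid=3, arr[mid]=17 -> 17 < 18, search right half
lo=4, hi=6, mid=5, arr[mid]=24 -> 24 > 18, search left half
lo=4, hi=4, mid=4, arr[mid]=18 -> Found target at index 4!

Binary search finds 18 at index 4 after 4 comparisons. The search repeatedly halves the search space by comparing with the middle element.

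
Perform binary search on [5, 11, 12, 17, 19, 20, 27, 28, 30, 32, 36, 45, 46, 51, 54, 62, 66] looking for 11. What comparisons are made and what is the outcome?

Binary search for 11 in [5, 11, 12, 17, 19, 20, 27, 28, 30, 32, 36, 45, 46, 51, 54, 62, 66]:

lo=0, hi=16, mid=8, arr[mid]=30 -> 30 > 11, search left half
lo=0, hi=7, mid=3, arr[mid]=17 -> 17 > 11, search left half
lo=0, hi=2, mid=1, arr[mid]=11 -> Found target at index 1!

Binary search finds 11 at index 1 after 3 comparisons. The search repeatedly halves the search space by comparing with the middle element.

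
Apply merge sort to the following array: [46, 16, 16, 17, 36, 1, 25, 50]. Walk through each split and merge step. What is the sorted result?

Merge sort trace:

Split: [46, 16, 16, 17, 36, 1, 25, 50] -> [46, 16, 16, 17] and [36, 1, 25, 50]
  Split: [46, 16, 16, 17] -> [46, 16] and [16, 17]
    Split: [46, 16] -> [46] and [16]
    Merge: [46] + [16] -> [16, 46]
    Split: [16, 17] -> [16] and [17]
    Merge: [16] + [17] -> [16, 17]
  Merge: [16, 46] + [16, 17] -> [16, 16, 17, 46]
  Split: [36, 1, 25, 50] -> [36, 1] and [25, 50]
    Split: [36, 1] -> [36] and [1]
    Merge: [36] + [1] -> [1, 36]
    Split: [25, 50] -> [25] and [50]
    Merge: [25] + [50] -> [25, 50]
  Merge: [1, 36] + [25, 50] -> [1, 25, 36, 50]
Merge: [16, 16, 17, 46] + [1, 25, 36, 50] -> [1, 16, 16, 17, 25, 36, 46, 50]

Final sorted array: [1, 16, 16, 17, 25, 36, 46, 50]

The merge sort proceeds by recursively splitting the array and merging sorted halves.
After all merges, the sorted array is [1, 16, 16, 17, 25, 36, 46, 50].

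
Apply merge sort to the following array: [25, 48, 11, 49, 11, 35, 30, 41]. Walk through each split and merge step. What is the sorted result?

Merge sort trace:

Split: [25, 48, 11, 49, 11, 35, 30, 41] -> [25, 48, 11, 49] and [11, 35, 30, 41]
  Split: [25, 48, 11, 49] -> [25, 48] and [11, 49]
    Split: [25, 48] -> [25] and [48]
    Merge: [25] + [48] -> [25, 48]
    Split: [11, 49] -> [11] and [49]
    Merge: [11] + [49] -> [11, 49]
  Merge: [25, 48] + [11, 49] -> [11, 25, 48, 49]
  Split: [11, 35, 30, 41] -> [11, 35] and [30, 41]
    Split: [11, 35] -> [11] and [35]
    Merge: [11] + [35] -> [11, 35]
    Split: [30, 41] -> [30] and [41]
    Merge: [30] + [41] -> [30, 41]
  Merge: [11, 35] + [30, 41] -> [11, 30, 35, 41]
Merge: [11, 25, 48, 49] + [11, 30, 35, 41] -> [11, 11, 25, 30, 35, 41, 48, 49]

Final sorted array: [11, 11, 25, 30, 35, 41, 48, 49]

The merge sort proceeds by recursively splitting the array and merging sorted halves.
After all merges, the sorted array is [11, 11, 25, 30, 35, 41, 48, 49].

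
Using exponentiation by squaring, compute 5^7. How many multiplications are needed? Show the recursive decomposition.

Computing 5^7 by squaring (build up from 5^1; each line after the first costs one multiplication):

5^1 = 5
5^2 = (5^1)^2 = 5^2 = 25
5^3 = 5 * 5^2 = 5 * 25 = 125
5^6 = (5^3)^2 = 125^2 = 15625
5^7 = 5 * 5^6 = 5 * 15625 = 78125

Result: 78125
Multiplications needed: 4 (4 lines after 5^1)

5^7 = 78125. Using exponentiation by squaring, this requires 4 multiplications. The key idea: if the exponent is even, square the half-power; if odd, multiply by the base once.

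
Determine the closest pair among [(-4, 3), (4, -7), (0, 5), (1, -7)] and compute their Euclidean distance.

Computing all pairwise distances among 4 points:

d((-4, 3), (4, -7)) = 12.8062
d((-4, 3), (0, 5)) = 4.4721
d((-4, 3), (1, -7)) = 11.1803
d((4, -7), (0, 5)) = 12.6491
d((4, -7), (1, -7)) = 3.0 <-- minimum
d((0, 5), (1, -7)) = 12.0416

Closest pair: (4, -7) and (1, -7) with distance 3.0

The closest pair is (4, -7) and (1, -7) with Euclidean distance 3.0. For 4 points, brute-force pairwise comparison is shown above. For large n, the divide-and-conquer algorithm (sort by x, recurse on halves, check the dividing strip) achieves O(n log n).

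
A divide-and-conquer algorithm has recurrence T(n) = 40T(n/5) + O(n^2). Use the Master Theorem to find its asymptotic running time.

Master Theorem for T(n) = 40T(n/5) + O(n^2):

a = 40, b = 5, c = 2
log_b(a) = log_5(40) = 2.2920

Case 1: c = 2 < log_5(40) = 2.2920
T(n) = O(n^(log_5 40))

For T(n) = 40T(n/5) + O(n^2): log_5(40) = 2.2920. This is Case 1 of the Master Theorem (c < log_b(a), work dominated by leaves), giving O(n^(log_5 40)).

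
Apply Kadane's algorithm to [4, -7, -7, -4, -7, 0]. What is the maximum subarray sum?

Using Kadane's algorithm on [4, -7, -7, -4, -7, 0]:

Scanning through the array:
Position 1 (value -7): max_ending_here = -3, max_so_far = 4
Position 2 (value -7): max_ending_here = -7, max_so_far = 4
Position 3 (value -4): max_ending_here = -4, max_so_far = 4
Position 4 (value -7): max_ending_here = -7, max_so_far = 4
Position 5 (value 0): max_ending_here = 0, max_so_far = 4

Maximum subarray: [4]
Maximum sum: 4

The maximum subarray is [4] with sum 4. This subarray runs from index 0 to index 0.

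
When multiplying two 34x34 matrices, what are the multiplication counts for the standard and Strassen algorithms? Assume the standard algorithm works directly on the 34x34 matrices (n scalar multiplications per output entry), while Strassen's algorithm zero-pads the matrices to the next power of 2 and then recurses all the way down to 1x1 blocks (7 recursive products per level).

Matrix multiplication for 34x34 matrices:

Strassen's algorithm requires power-of-2 dimensions. Pad 34x34 to 64x64 (next power of 2).

Standard algorithm: 34^3 = 39304 multiplications
Strassen's algorithm: 7^(log2(64)) = 7^6 = 117649 multiplications
Difference: 39304 - 117649 = -78345 (Strassen uses MORE here due to padding overhead — for small or just-over-power-of-2 n, padding can outweigh the per-level savings)

Standard: 39304 multiplications (34^3). Strassen: 117649 multiplications (7^6, after padding to 64x64). Strassen reduces 8 recursive multiplications to 7 at each level.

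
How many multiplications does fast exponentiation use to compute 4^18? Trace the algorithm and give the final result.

Computing 4^18 by squaring (build up from 4^1; each line after the first costs one multiplication):

4^1 = 4
4^2 = (4^1)^2 = 4^2 = 16
4^4 = (4^2)^2 = 16^2 = 256
4^8 = (4^4)^2 = 256^2 = 65536
4^9 = 4 * 4^8 = 4 * 65536 = 262144
4^18 = (4^9)^2 = 262144^2 = 68719476736

Result: 68719476736
Multiplications needed: 5 (5 lines after 4^1)

4^18 = 68719476736. Using exponentiation by squaring, this requires 5 multiplications. The key idea: if the exponent is even, square the half-power; if odd, multiply by the base once.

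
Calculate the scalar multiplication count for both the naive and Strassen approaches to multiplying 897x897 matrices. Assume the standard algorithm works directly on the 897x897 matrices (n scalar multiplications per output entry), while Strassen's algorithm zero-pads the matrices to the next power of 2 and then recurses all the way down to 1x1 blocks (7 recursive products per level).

Matrix multiplication for 897x897 matrices:

Strassen's algorithm requires power-of-2 dimensions. Pad 897x897 to 1024x1024 (next power of 2).

Standard algorithm: 897^3 = 721734273 multiplications
Strassen's algorithm: 7^(log2(1024)) = 7^10 = 282475249 multiplications
Savings: 721734273 - 282475249 = 439259024 multiplications

Standard: 721734273 multiplications (897^3). Strassen: 282475249 multiplications (7^10, after padding to 1024x1024). Strassen reduces 8 recursive multiplications to 7 at each level.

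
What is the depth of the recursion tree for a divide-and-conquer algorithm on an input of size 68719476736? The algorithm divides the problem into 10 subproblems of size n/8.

For divide and conquer with division factor 8:

Problem sizes at each level:
Level 0: 68719476736
Level 1: 8589934592
Level 2: 1073741824
Level 3: 134217728
Level 4: 16777216
Level 5: 2097152
Level 6: 262144
Level 7: 32768
Level 8: 4096
Level 9: 512
Level 10: 64
Level 11: 8
Level 12: 1

The root is level 0 and the size-1 base case is level 12 (the tree spans levels 0 through 12, i.e. 13 levels counting the root), so the depth is the number of divisions: log_8(68719476736) = 12

The recursion tree depth is log_8(68719476736) = 12. At each level, the problem size is divided by 8, so it takes 12 divisions to reduce to a base case of size 1. The algorithm makes 10 recursive calls at each level.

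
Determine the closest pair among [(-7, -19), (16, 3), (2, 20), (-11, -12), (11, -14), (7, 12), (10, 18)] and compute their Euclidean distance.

Computing all pairwise distances among 7 points:

d((-7, -19), (16, 3)) = 31.8277
d((-7, -19), (2, 20)) = 40.025
d((-7, -19), (-11, -12)) = 8.0623
d((-7, -19), (11, -14)) = 18.6815
d((-7, -19), (7, 12)) = 34.0147
d((-7, -19), (10, 18)) = 40.7185
d((16, 3), (2, 20)) = 22.0227
d((16, 3), (-11, -12)) = 30.8869
d((16, 3), (11, -14)) = 17.72
d((16, 3), (7, 12)) = 12.7279
d((16, 3), (10, 18)) = 16.1555
d((2, 20), (-11, -12)) = 34.5398
d((2, 20), (11, -14)) = 35.171
d((2, 20), (7, 12)) = 9.434
d((2, 20), (10, 18)) = 8.2462
d((-11, -12), (11, -14)) = 22.0907
d((-11, -12), (7, 12)) = 30.0
d((-11, -12), (10, 18)) = 36.6197
d((11, -14), (7, 12)) = 26.3059
d((11, -14), (10, 18)) = 32.0156
d((7, 12), (10, 18)) = 6.7082 <-- minimum

Closest pair: (7, 12) and (10, 18) with distance 6.7082

The closest pair is (7, 12) and (10, 18) with Euclidean distance 6.7082. For 7 points, brute-force pairwise comparison is shown above. For large n, the divide-and-conquer algorithm (sort by x, recurse on halves, check the dividing strip) achieves O(n log n).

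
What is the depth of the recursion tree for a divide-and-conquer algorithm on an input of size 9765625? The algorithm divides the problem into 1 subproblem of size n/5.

For divide and conquer with division factor 5:

Problem sizes at each level:
Level 0: 9765625
Level 1: 1953125
Level 2: 390625
Level 3: 78125
Level 4: 15625
Level 5: 3125
Level 6: 625
Level 7: 125
Level 8: 25
Level 9: 5
Level 10: 1

The root is level 0 and the size-1 base case is level 10 (the tree spans levels 0 through 10, i.e. 11 levels counting the root), so the depth is the number of divisions: log_5(9765625) = 10

The recursion tree depth is log_5(9765625) = 10. At each level, the problem size is divided by 5, so it takes 10 divisions to reduce to a base case of size 1. The algorithm makes 1 recursive call at each level.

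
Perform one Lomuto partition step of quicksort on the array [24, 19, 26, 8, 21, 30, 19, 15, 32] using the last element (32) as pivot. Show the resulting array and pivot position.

Lomuto partition with pivot = 32:

Initial array: [24, 19, 26, 8, 21, 30, 19, 15, 32]

arr[0]=24 <= 32: swap with position 0, array becomes [24, 19, 26, 8, 21, 30, 19, 15, 32]
arr[1]=19 <= 32: swap with position 1, array becomes [24, 19, 26, 8, 21, 30, 19, 15, 32]
arr[2]=26 <= 32: swap with position 2, array becomes [24, 19, 26, 8, 21, 30, 19, 15, 32]
arr[3]=8 <= 32: swap with position 3, array becomes [24, 19, 26, 8, 21, 30, 19, 15, 32]
arr[4]=21 <= 32: swap with position 4, array becomes [24, 19, 26, 8, 21, 30, 19, 15, 32]
arr[5]=30 <= 32: swap with position 5, array becomes [24, 19, 26, 8, 21, 30, 19, 15, 32]
arr[6]=19 <= 32: swap with position 6, array becomes [24, 19, 26, 8, 21, 30, 19, 15, 32]
arr[7]=15 <= 32: swap with position 7, array becomes [24, 19, 26, 8, 21, 30, 19, 15, 32]

Place pivot at position 8: [24, 19, 26, 8, 21, 30, 19, 15, 32]
Pivot position: 8

After partitioning with pivot 32, the array becomes [24, 19, 26, 8, 21, 30, 19, 15, 32]. The pivot is placed at index 8. All elements to the left of the pivot are <= 32, and all elements to the right are > 32.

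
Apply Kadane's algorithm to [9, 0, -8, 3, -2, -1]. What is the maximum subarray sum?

Using Kadane's algorithm on [9, 0, -8, 3, -2, -1]:

Scanning through the array:
Position 1 (value 0): max_ending_here = 9, max_so_far = 9
Position 2 (value -8): max_ending_here = 1, max_so_far = 9
Position 3 (value 3): max_ending_here = 4, max_so_far = 9
Position 4 (value -2): max_ending_here = 2, max_so_far = 9
Position 5 (value -1): max_ending_here = 1, max_so_far = 9

Maximum subarray: [9]
Maximum sum: 9

The maximum subarray is [9] with sum 9. This subarray runs from index 0 to index 0.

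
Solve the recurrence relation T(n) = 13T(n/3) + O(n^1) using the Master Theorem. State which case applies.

Master Theorem for T(n) = 13T(n/3) + O(n^1):

a = 13, b = 3, c = 1
log_b(a) = log_3(13) = 2.3347

Case 1: c = 1 < log_3(13) = 2.3347
T(n) = O(n^(log_3 13))

For T(n) = 13T(n/3) + O(n^1): log_3(13) = 2.3347. This is Case 1 of the Master Theorem (c < log_b(a), work dominated by leaves), giving O(n^(log_3 13)).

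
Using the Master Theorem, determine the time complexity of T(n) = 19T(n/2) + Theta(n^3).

Master Theorem for T(n) = 19T(n/2) + O(n^3):

a = 19, b = 2, c = 3
log_b(a) = log_2(19) = 4.2479

Case 1: c = 3 < log_2(19) = 4.2479
T(n) = O(n^(log_2 19))

For T(n) = 19T(n/2) + O(n^3): log_2(19) = 4.2479. This is Case 1 of the Master Theorem (c < log_b(a), work dominated by leaves), giving O(n^(log_2 19)).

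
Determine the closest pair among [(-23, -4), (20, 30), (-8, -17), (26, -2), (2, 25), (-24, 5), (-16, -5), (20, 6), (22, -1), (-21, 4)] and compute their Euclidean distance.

Computing all pairwise distances among 10 points:

d((-23, -4), (20, 30)) = 54.8179
d((-23, -4), (-8, -17)) = 19.8494
d((-23, -4), (26, -2)) = 49.0408
d((-23, -4), (2, 25)) = 38.2884
d((-23, -4), (-24, 5)) = 9.0554
d((-23, -4), (-16, -5)) = 7.0711
d((-23, -4), (20, 6)) = 44.1475
d((-23, -4), (22, -1)) = 45.0999
d((-23, -4), (-21, 4)) = 8.2462
d((20, 30), (-8, -17)) = 54.7083
d((20, 30), (26, -2)) = 32.5576
d((20, 30), (2, 25)) = 18.6815
d((20, 30), (-24, 5)) = 50.6063
d((20, 30), (-16, -5)) = 50.2096
d((20, 30), (20, 6)) = 24.0
d((20, 30), (22, -1)) = 31.0644
d((20, 30), (-21, 4)) = 48.5489
d((-8, -17), (26, -2)) = 37.1618
d((-8, -17), (2, 25)) = 43.1741
d((-8, -17), (-24, 5)) = 27.2029
d((-8, -17), (-16, -5)) = 14.4222
d((-8, -17), (20, 6)) = 36.2353
d((-8, -17), (22, -1)) = 34.0
d((-8, -17), (-21, 4)) = 24.6982
d((26, -2), (2, 25)) = 36.1248
d((26, -2), (-24, 5)) = 50.4876
d((26, -2), (-16, -5)) = 42.107
d((26, -2), (20, 6)) = 10.0
d((26, -2), (22, -1)) = 4.1231
d((26, -2), (-21, 4)) = 47.3814
d((2, 25), (-24, 5)) = 32.8024
d((2, 25), (-16, -5)) = 34.9857
d((2, 25), (20, 6)) = 26.1725
d((2, 25), (22, -1)) = 32.8024
d((2, 25), (-21, 4)) = 31.1448
d((-24, 5), (-16, -5)) = 12.8062
d((-24, 5), (20, 6)) = 44.0114
d((-24, 5), (22, -1)) = 46.3897
d((-24, 5), (-21, 4)) = 3.1623 <-- minimum
d((-16, -5), (20, 6)) = 37.6431
d((-16, -5), (22, -1)) = 38.2099
d((-16, -5), (-21, 4)) = 10.2956
d((20, 6), (22, -1)) = 7.2801
d((20, 6), (-21, 4)) = 41.0488
d((22, -1), (-21, 4)) = 43.2897

Closest pair: (-24, 5) and (-21, 4) with distance 3.1623

The closest pair is (-24, 5) and (-21, 4) with Euclidean distance 3.1623. For 10 points, brute-force pairwise comparison is shown above. For large n, the divide-and-conquer algorithm (sort by x, recurse on halves, check the dividing strip) achieves O(n log n).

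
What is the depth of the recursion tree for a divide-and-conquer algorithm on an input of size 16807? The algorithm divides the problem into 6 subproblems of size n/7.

For divide and conquer with division factor 7:

Problem sizes at each level:
Level 0: 16807
Level 1: 2401
Level 2: 343
Level 3: 49
Level 4: 7
Level 5: 1

The root is level 0 and the size-1 base case is level 5 (the tree spans levels 0 through 5, i.e. 6 levels counting the root), so the depth is the number of divisions: log_7(16807) = 5

The recursion tree depth is log_7(16807) = 5. At each level, the problem size is divided by 7, so it takes 5 divisions to reduce to a base case of size 1. The algorithm makes 6 recursive calls at each level.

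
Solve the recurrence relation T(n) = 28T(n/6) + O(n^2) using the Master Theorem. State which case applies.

Master Theorem for T(n) = 28T(n/6) + O(n^2):

a = 28, b = 6, c = 2
log_b(a) = log_6(28) = 1.8597

Case 3: c = 2 > log_6(28) = 1.8597
T(n) = O(n^2) = O(n^2)

For T(n) = 28T(n/6) + O(n^2): log_6(28) = 1.8597. This is Case 3 of the Master Theorem (c > log_b(a), work dominated by root), giving O(n^2).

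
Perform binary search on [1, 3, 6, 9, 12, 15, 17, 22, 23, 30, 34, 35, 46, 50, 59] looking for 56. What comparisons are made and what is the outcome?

Binary search for 56 in [1, 3, 6, 9, 12, 15, 17, 22, 23, 30, 34, 35, 46, 50, 59]:

lo=0, hi=14, mid=7, arr[mid]=22 -> 22 < 56, search right half
lo=8, hi=14, mid=11, arr[mid]=35 -> 35 < 56, search right half
lo=12, hi=14, mid=13, arr[mid]=50 -> 50 < 56, search right half
lo=14, hi=14, mid=14, arr[mid]=59 -> 59 > 56, search left half
lo=14 > hi=13, target 56 not found

Binary search determines that 56 is not in the array after 4 comparisons. The search space was exhausted without finding the target.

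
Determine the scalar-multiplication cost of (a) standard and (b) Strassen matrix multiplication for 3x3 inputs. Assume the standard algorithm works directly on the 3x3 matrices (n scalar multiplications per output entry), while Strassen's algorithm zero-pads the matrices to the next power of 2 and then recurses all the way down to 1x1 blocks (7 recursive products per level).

Matrix multiplication for 3x3 matrices:

Strassen's algorithm requires power-of-2 dimensions. Pad 3x3 to 4x4 (next power of 2).

Standard algorithm: 3^3 = 27 multiplications
Strassen's algorithm: 7^(log2(4)) = 7^2 = 49 multiplications
Difference: 27 - 49 = -22 (Strassen uses MORE here due to padding overhead — for small or just-over-power-of-2 n, padding can outweigh the per-level savings)

Standard: 27 multiplications (3^3). Strassen: 49 multiplications (7^2, after padding to 4x4). Strassen reduces 8 recursive multiplications to 7 at each level.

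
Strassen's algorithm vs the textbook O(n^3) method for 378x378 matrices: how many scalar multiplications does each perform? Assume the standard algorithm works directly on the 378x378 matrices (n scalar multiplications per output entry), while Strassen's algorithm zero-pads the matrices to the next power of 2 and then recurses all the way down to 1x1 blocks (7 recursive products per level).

Matrix multiplication for 378x378 matrices:

Strassen's algorithm requires power-of-2 dimensions. Pad 378x378 to 512x512 (next power of 2).

Standard algorithm: 378^3 = 54010152 multiplications
Strassen's algorithm: 7^(log2(512)) = 7^9 = 40353607 multiplications
Savings: 54010152 - 40353607 = 13656545 multiplications

Standard: 54010152 multiplications (378^3). Strassen: 40353607 multiplications (7^9, after padding to 512x512). Strassen reduces 8 recursive multiplications to 7 at each level.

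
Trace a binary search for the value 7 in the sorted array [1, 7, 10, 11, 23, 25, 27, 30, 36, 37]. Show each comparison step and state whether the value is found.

Binary search for 7 in [1, 7, 10, 11, 23, 25, 27, 30, 36, 37]:

lo=0, hi=9, mid=4, arr[mid]=23 -> 23 > 7, search left half
lo=0, hi=3, mid=1, arr[mid]=7 -> Found target at index 1!

Binary search finds 7 at index 1 after 2 comparisons. The search repeatedly halves the search space by comparing with the middle element.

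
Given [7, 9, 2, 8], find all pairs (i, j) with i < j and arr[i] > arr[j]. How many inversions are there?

Finding inversions in [7, 9, 2, 8]:

(0, 2): arr[0]=7 > arr[2]=2
(1, 2): arr[1]=9 > arr[2]=2
(1, 3): arr[1]=9 > arr[3]=8

Total inversions: 3

The array has 3 inversion(s): (0,2), (1,2), (1,3). Each pair (i,j) satisfies i < j and arr[i] > arr[j].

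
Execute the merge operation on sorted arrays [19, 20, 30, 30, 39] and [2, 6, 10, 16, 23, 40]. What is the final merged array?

Merging process:

Compare 19 vs 2: take 2 from right. Merged: [2]
Compare 19 vs 6: take 6 from right. Merged: [2, 6]
Compare 19 vs 10: take 10 from right. Merged: [2, 6, 10]
Compare 19 vs 16: take 16 from right. Merged: [2, 6, 10, 16]
Compare 19 vs 23: take 19 from left. Merged: [2, 6, 10, 16, 19]
Compare 20 vs 23: take 20 from left. Merged: [2, 6, 10, 16, 19, 20]
Compare 30 vs 23: take 23 from right. Merged: [2, 6, 10, 16, 19, 20, 23]
Compare 30 vs 40: take 30 from left. Merged: [2, 6, 10, 16, 19, 20, 23, 30]
Compare 30 vs 40: take 30 from left. Merged: [2, 6, 10, 16, 19, 20, 23, 30, 30]
Compare 39 vs 40: take 39 from left. Merged: [2, 6, 10, 16, 19, 20, 23, 30, 30, 39]
Append remaining from right: [40]. Merged: [2, 6, 10, 16, 19, 20, 23, 30, 30, 39, 40]

Final merged array: [2, 6, 10, 16, 19, 20, 23, 30, 30, 39, 40]
Total comparisons: 10

The merged array is [2, 6, 10, 16, 19, 20, 23, 30, 30, 39, 40], requiring 10 comparisons. The merge step runs in O(n) time where n is the total number of elements.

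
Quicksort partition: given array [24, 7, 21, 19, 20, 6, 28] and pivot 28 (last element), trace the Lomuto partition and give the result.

Lomuto partition with pivot = 28:

Initial array: [24, 7, 21, 19, 20, 6, 28]

arr[0]=24 <= 28: swap with position 0, array becomes [24, 7, 21, 19, 20, 6, 28]
arr[1]=7 <= 28: swap with position 1, array becomes [24, 7, 21, 19, 20, 6, 28]
arr[2]=21 <= 28: swap with position 2, array becomes [24, 7, 21, 19, 20, 6, 28]
arr[3]=19 <= 28: swap with position 3, array becomes [24, 7, 21, 19, 20, 6, 28]
arr[4]=20 <= 28: swap with position 4, array becomes [24, 7, 21, 19, 20, 6, 28]
arr[5]=6 <= 28: swap with position 5, array becomes [24, 7, 21, 19, 20, 6, 28]

Place pivot at position 6: [24, 7, 21, 19, 20, 6, 28]
Pivot position: 6

After partitioning with pivot 28, the array becomes [24, 7, 21, 19, 20, 6, 28]. The pivot is placed at index 6. All elements to the left of the pivot are <= 28, and all elements to the right are > 28.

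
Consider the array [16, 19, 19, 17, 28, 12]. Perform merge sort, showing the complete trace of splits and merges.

Merge sort trace:

Split: [16, 19, 19, 17, 28, 12] -> [16, 19, 19] and [17, 28, 12]
  Split: [16, 19, 19] -> [16] and [19, 19]
    Split: [19, 19] -> [19] and [19]
    Merge: [19] + [19] -> [19, 19]
  Merge: [16] + [19, 19] -> [16, 19, 19]
  Split: [17, 28, 12] -> [17] and [28, 12]
    Split: [28, 12] -> [28] and [12]
    Merge: [28] + [12] -> [12, 28]
  Merge: [17] + [12, 28] -> [12, 17, 28]
Merge: [16, 19, 19] + [12, 17, 28] -> [12, 16, 17, 19, 19, 28]

Final sorted array: [12, 16, 17, 19, 19, 28]

The merge sort proceeds by recursively splitting the array and merging sorted halves.
After all merges, the sorted array is [12, 16, 17, 19, 19, 28].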